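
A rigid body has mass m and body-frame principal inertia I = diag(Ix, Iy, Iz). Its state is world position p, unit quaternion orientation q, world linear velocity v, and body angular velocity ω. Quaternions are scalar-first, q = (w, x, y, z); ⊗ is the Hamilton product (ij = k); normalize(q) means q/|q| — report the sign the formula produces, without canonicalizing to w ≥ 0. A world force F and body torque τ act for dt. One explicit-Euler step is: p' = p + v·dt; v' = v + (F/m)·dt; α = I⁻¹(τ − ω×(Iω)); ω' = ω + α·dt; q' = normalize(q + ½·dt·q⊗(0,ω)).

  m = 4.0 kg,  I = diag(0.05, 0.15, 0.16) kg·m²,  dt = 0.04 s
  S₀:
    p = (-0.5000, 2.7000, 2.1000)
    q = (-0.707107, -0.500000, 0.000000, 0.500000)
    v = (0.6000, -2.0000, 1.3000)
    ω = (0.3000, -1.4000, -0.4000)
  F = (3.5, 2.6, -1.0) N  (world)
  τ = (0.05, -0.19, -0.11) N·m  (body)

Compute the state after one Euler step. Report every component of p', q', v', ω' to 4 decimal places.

ω×(Iω) gyroscopic = (0.0056, 0.0132, -0.0420)
α = I⁻¹(τ − ω×Iω) = (0.8880, -1.3547, -0.4250)
ω' = ω + α·dt = (0.3355, -1.4542, -0.4170)
2q̇ = q⊗(0,ω) = (0.3500000, 0.4878679, 0.9399498, 0.9828428)
q + ½dt·q⊗(0,ω), renormalized = (-0.6998, -0.4900, 0.0188, 0.5194)
p + v·dt = (-0.4760, 2.6200, 2.1520)
v' = v + a·dt = (0.6350, -1.9740, 1.2900)

p' = (-0.4760, 2.6200, 2.1520)
q' = (-0.6998, -0.4900, 0.0188, 0.5194)
v' = (0.6350, -1.9740, 1.2900)
ω' = (0.3355, -1.4542, -0.4170)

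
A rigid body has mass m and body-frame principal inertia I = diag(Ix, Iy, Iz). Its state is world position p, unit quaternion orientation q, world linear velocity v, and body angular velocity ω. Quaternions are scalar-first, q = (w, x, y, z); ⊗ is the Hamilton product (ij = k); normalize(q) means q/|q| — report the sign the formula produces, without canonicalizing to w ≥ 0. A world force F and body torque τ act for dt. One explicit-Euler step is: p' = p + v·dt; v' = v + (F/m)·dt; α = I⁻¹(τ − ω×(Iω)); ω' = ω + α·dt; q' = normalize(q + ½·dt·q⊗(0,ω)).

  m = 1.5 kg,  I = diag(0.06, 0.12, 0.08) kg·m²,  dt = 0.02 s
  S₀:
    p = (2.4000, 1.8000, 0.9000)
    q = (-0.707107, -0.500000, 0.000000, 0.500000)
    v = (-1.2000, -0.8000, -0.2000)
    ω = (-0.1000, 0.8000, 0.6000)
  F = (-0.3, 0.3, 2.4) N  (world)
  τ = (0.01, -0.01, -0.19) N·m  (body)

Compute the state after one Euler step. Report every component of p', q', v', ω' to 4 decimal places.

p' = (2.3760, 1.7840, 0.8960)
q' = (-0.7106, -0.5033, -0.0032, 0.4917)
v' = (-1.2040, -0.7960, -0.1680)
ω' = (-0.0903, 0.7981, 0.5537)

new position p' = (2.3760, 1.7840, 0.8960)
v' = v + a·dt = (-1.2040, -0.7960, -0.1680)
(τ − ω×Iω)/I = (0.4867, -0.0933, -2.3150)
ω + α·dt = (-0.0903, 0.7981, 0.5537)
2q̇ = q⊗(0,ω) = (-0.3500000, -0.3292893, -0.3156856, -0.8242642)
updated quaternion q' = (-0.7106, -0.5033, -0.0032, 0.4917)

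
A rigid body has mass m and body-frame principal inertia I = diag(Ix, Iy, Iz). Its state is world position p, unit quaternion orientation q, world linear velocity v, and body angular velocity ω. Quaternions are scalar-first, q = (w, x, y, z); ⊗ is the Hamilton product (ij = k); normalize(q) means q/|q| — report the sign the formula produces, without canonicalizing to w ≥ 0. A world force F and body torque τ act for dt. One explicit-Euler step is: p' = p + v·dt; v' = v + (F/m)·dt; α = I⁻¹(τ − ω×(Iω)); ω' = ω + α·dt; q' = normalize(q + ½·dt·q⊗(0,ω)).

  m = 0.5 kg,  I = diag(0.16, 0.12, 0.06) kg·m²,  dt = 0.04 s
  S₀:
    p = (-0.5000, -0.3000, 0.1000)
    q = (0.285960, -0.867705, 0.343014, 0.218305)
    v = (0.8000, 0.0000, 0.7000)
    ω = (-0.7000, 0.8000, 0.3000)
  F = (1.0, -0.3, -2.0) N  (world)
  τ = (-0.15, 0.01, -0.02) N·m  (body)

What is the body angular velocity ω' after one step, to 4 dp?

ω' = (-0.7339, 0.8103, 0.2717)

(τ − ω×Iω)/I = (-0.8475, 0.2583, -0.7067)
ω + α·dt = (-0.7339, 0.8103, 0.2717)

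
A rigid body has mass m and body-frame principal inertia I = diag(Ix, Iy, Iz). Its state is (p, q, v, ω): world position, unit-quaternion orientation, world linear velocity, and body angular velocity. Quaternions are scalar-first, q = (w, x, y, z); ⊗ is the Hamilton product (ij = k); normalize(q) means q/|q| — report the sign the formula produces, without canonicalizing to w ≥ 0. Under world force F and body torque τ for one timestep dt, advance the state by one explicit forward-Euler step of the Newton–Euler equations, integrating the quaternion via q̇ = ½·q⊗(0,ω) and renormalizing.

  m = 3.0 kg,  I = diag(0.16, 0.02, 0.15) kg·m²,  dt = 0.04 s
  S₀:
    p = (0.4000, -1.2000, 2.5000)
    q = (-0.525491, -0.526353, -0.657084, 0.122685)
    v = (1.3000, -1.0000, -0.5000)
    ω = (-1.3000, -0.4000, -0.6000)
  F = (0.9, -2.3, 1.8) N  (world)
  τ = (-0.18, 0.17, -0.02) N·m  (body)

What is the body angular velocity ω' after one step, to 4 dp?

ω' = (-1.3528, -0.0756, -0.5859)

gyro term ω×Iω = (0.0312, 0.0078, -0.0728)
α = I⁻¹(τ − ω×Iω) = (-1.3200, 8.1100, 0.3520)
new body rate ω' = (-1.3528, -0.0756, -0.5859)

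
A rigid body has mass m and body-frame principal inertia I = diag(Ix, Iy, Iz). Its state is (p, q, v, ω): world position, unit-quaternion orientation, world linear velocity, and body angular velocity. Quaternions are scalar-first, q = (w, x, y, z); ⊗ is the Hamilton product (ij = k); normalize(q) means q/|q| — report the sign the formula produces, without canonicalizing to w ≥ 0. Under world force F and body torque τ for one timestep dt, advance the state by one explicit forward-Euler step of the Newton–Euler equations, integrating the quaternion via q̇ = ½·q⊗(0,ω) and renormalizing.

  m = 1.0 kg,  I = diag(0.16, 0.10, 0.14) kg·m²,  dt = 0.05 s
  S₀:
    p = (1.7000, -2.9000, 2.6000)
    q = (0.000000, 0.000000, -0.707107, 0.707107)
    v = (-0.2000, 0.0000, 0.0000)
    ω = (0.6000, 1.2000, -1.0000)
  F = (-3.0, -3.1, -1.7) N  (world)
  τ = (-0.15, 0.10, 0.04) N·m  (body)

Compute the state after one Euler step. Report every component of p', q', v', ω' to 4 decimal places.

p' = (1.6900, -2.9000, 2.6000)
q' = (0.0389, -0.0035, -0.6959, 0.7171)
v' = (-0.3500, -0.1550, -0.0850)
ω' = (0.5681, 1.2560, -0.9703)

a = (-3.0000, -3.1000, -1.7000)
p' = p + v·dt = (1.6900, -2.9000, 2.6000)
v + (F/m)dt = (-0.3500, -0.1550, -0.0850)
precession coupling ω×(Iω) = (-0.0480, -0.0120, -0.0432)
angular accel α = (-0.6375, 1.1200, 0.5943)
new body rate ω' = (0.5681, 1.2560, -0.9703)
Hamilton product q⊗(0,ω) = (1.5556354, -0.1414214, 0.4242642, 0.4242642)
updated quaternion q' = (0.0389, -0.0035, -0.6959, 0.7171)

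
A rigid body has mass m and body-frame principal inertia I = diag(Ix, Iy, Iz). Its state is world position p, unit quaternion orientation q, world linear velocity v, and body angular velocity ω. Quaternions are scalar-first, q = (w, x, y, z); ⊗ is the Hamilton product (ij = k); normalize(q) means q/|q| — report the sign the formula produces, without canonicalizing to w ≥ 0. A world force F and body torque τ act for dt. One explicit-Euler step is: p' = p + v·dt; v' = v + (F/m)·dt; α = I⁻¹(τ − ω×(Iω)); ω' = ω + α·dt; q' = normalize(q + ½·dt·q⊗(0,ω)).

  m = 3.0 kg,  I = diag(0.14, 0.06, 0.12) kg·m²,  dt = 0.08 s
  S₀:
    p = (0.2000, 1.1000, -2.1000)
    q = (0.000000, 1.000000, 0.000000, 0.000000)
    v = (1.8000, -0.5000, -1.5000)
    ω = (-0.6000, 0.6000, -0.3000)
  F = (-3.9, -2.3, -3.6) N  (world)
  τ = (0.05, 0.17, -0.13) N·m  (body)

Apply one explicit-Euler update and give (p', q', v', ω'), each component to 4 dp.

p' = (0.3440, 1.0600, -2.2200)
q' = (0.0240, 0.9994, 0.0120, 0.0240)
v' = (1.6960, -0.5613, -1.5960)
ω' = (-0.5653, 0.8219, -0.4059)

new position p' = (0.3440, 1.0600, -2.2200)
v + (F/m)dt = (1.6960, -0.5613, -1.5960)
α = I⁻¹(τ − ω×Iω) = (0.4343, 2.7733, -1.3233)
new body rate ω' = (-0.5653, 0.8219, -0.4059)
q⊗(0,ω) = (0.6000000, 0.0000000, 0.3000000, 0.6000000)
q + ½dt·q⊗(0,ω), renormalized = (0.0240, 0.9994, 0.0120, 0.0240)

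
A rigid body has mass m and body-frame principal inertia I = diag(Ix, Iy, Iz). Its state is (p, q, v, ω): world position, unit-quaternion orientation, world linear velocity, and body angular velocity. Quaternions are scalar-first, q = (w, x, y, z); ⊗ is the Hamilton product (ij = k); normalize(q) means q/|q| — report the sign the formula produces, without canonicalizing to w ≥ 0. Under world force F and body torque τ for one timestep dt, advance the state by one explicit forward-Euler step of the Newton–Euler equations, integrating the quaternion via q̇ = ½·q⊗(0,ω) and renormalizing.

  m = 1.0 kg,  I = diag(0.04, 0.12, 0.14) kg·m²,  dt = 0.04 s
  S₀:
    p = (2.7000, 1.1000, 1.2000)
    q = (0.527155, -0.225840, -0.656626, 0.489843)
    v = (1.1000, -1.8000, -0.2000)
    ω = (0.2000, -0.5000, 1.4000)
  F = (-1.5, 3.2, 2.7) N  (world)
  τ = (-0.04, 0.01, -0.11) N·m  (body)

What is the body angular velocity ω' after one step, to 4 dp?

α = I⁻¹(τ − ω×Iω) = (-0.6500, 0.3167, -0.7286)
ω + α·dt = (0.1740, -0.4873, 1.3709)

ω' = (0.1740, -0.4873, 1.3709)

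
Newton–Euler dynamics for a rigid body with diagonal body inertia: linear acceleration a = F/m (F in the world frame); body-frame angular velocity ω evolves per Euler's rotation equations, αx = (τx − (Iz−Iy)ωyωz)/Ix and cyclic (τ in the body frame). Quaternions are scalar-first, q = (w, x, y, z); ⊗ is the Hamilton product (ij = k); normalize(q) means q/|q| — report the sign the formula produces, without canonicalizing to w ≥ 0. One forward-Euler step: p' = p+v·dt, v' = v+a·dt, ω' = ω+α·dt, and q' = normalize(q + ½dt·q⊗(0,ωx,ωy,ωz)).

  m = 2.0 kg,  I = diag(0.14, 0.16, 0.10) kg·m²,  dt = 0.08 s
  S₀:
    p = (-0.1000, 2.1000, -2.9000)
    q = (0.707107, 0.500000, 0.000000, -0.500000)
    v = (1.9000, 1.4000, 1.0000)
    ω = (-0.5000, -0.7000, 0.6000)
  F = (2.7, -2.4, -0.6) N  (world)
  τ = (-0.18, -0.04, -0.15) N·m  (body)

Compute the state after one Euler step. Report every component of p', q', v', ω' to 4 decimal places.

p' = (0.0520, 2.2120, -2.8200)
q' = (0.7285, 0.4714, -0.0218, -0.4966)
v' = (2.0080, 1.3040, 0.9760)
ω' = (-0.6173, -0.7140, 0.4744)

(τ − ω×Iω)/I = (-1.4657, -0.1750, -1.5700)
ω' = ω + α·dt = (-0.6173, -0.7140, 0.4744)
q⊗(0,ω) = (0.5500000, -0.7035535, -0.5449749, 0.0742642)
updated quaternion q' = (0.7285, 0.4714, -0.0218, -0.4966)
a = (1.3500, -1.2000, -0.3000)
p + v·dt = (0.0520, 2.2120, -2.8200)
v' = v + a·dt = (2.0080, 1.3040, 0.9760)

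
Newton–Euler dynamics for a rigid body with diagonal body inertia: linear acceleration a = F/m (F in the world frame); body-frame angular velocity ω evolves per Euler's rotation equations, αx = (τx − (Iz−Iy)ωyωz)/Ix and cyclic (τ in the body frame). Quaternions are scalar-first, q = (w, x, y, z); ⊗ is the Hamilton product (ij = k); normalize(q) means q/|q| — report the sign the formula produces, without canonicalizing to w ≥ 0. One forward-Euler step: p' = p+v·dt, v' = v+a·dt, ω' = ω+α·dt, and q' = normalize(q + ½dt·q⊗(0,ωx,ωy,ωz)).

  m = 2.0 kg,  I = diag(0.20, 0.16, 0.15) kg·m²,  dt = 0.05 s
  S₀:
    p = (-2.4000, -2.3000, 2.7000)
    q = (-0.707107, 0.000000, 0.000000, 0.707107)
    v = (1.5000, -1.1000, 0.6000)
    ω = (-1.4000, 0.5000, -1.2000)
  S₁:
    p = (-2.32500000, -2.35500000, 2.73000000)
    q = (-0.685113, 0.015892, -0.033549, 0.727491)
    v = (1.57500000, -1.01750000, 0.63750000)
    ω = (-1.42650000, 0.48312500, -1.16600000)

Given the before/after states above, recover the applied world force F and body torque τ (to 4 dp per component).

F = (3.0000, 3.3000, 1.5000)
τ = (-0.1000, 0.0300, 0.1300)

v₁ − v₀ = (0.07500000, 0.08250000, 0.03750000)
applied force F = (3.0000, 3.3000, 1.5000)
ω₁ − ω₀ = (-0.02650000, -0.01687500, 0.03400000)
I·α + gyro = (-0.1000, 0.0300, 0.1300)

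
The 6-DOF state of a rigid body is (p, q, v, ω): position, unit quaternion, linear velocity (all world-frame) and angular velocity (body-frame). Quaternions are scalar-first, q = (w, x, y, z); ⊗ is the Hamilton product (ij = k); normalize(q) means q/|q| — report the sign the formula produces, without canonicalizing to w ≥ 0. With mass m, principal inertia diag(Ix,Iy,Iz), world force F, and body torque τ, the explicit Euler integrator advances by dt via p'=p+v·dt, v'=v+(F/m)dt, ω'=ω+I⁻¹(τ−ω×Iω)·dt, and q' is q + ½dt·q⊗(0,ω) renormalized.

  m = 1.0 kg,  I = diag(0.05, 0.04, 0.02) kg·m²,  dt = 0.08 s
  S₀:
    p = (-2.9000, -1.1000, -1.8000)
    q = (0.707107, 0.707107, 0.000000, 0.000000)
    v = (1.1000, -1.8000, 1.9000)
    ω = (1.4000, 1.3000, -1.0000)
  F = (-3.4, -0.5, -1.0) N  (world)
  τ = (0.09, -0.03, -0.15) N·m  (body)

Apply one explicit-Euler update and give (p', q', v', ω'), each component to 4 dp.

p' = (-2.8120, -1.2440, -1.6480)
q' = (0.6650, 0.7439, 0.0648, 0.0085)
v' = (0.8280, -1.8400, 1.8200)
ω' = (1.5024, 1.3240, -1.5272)

a = (-3.4000, -0.5000, -1.0000)
p + v·dt = (-2.8120, -1.2440, -1.6480)
v + (F/m)dt = (0.8280, -1.8400, 1.8200)
precession coupling ω×(Iω) = (0.0260, -0.0420, -0.0182)
(τ − ω×Iω)/I = (1.2800, 0.3000, -6.5900)
ω' = ω + α·dt = (1.5024, 1.3240, -1.5272)
q⊗(0,ω) = (-0.9899498, 0.9899498, 1.6263461, 0.2121321)
q + ½dt·q⊗(0,ω), renormalized = (0.6650, 0.7439, 0.0648, 0.0085)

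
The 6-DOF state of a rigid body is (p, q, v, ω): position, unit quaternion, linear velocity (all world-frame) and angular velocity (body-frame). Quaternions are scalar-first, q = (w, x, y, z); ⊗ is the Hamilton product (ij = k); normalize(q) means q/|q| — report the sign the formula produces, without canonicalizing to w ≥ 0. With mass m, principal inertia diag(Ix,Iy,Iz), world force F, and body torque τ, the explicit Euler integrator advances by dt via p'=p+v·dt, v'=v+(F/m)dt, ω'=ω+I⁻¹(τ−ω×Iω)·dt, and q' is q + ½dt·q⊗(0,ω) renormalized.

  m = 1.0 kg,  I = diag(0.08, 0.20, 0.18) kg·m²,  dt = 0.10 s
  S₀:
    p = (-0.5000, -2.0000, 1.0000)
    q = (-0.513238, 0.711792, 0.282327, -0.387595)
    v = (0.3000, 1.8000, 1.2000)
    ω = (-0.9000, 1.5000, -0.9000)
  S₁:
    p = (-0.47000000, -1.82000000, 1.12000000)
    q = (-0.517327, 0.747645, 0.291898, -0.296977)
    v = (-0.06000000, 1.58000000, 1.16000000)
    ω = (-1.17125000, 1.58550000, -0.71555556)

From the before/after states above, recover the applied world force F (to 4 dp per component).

F = (-3.6000, -2.2000, -0.4000)

v₁ − v₀ = (-0.36000000, -0.22000000, -0.04000000)
F = m·Δv/dt = (-3.6000, -2.2000, -0.4000)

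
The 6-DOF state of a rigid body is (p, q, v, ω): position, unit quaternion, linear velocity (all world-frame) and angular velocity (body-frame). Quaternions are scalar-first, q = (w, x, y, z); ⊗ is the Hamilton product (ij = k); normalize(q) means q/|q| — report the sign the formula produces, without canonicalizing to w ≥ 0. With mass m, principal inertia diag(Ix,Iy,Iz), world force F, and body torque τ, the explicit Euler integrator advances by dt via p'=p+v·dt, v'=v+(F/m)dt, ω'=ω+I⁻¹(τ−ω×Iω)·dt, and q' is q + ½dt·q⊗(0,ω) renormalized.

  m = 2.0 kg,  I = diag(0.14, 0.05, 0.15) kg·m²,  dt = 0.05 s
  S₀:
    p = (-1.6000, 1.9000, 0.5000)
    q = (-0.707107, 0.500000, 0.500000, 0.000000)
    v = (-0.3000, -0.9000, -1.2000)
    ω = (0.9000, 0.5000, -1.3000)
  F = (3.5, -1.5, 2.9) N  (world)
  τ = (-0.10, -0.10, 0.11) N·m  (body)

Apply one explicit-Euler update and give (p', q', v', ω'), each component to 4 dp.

p' = (-1.6150, 1.8550, 0.4400)
q' = (-0.7240, 0.4674, 0.5070, 0.0180)
v' = (-0.2125, -0.9375, -1.1275)
ω' = (0.8875, 0.3883, -1.2498)

linear accel F/m = (1.7500, -0.7500, 1.4500)
p' = p + v·dt = (-1.6150, 1.8550, 0.4400)
v' = v + a·dt = (-0.2125, -0.9375, -1.1275)
ω×(Iω) gyroscopic = (-0.0650, 0.0117, -0.0405)
(τ − ω×Iω)/I = (-0.2500, -2.2340, 1.0033)
new body rate ω' = (0.8875, 0.3883, -1.2498)
2q̇ = q⊗(0,ω) = (-0.7000000, -1.2863963, 0.2964465, 0.7192391)
q' = normalize(q + ½dt·q⊗(0,ω)) = (-0.7240, 0.4674, 0.5070, 0.0180)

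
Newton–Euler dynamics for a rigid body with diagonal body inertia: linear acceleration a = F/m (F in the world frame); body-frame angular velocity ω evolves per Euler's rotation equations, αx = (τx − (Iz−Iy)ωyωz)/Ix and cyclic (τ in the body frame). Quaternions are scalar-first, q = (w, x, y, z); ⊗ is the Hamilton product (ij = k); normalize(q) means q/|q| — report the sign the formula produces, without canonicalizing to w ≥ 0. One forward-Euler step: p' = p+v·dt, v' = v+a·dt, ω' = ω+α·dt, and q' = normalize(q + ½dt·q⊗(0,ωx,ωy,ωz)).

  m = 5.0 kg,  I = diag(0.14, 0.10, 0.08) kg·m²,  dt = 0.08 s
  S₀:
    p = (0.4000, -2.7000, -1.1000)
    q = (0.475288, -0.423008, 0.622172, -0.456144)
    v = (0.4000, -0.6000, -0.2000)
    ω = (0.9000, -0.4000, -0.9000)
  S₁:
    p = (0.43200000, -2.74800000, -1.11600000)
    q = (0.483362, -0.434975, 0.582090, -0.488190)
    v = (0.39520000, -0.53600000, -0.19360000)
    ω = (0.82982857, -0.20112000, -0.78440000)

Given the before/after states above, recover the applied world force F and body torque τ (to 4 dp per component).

F = (-0.3000, 4.0000, 0.4000)
τ = (-0.1300, 0.2000, 0.1300)

velocity change Δv = (-0.00480000, 0.06400000, 0.00640000)
m·(v₁−v₀)/dt = (-0.3000, 4.0000, 0.4000)
rate change Δω = (-0.07017143, 0.19888000, 0.11560000)
gyro term ω₀×Iω₀ = (-0.0072, -0.0486, 0.0144)
applied torque τ = (-0.1300, 0.2000, 0.1300)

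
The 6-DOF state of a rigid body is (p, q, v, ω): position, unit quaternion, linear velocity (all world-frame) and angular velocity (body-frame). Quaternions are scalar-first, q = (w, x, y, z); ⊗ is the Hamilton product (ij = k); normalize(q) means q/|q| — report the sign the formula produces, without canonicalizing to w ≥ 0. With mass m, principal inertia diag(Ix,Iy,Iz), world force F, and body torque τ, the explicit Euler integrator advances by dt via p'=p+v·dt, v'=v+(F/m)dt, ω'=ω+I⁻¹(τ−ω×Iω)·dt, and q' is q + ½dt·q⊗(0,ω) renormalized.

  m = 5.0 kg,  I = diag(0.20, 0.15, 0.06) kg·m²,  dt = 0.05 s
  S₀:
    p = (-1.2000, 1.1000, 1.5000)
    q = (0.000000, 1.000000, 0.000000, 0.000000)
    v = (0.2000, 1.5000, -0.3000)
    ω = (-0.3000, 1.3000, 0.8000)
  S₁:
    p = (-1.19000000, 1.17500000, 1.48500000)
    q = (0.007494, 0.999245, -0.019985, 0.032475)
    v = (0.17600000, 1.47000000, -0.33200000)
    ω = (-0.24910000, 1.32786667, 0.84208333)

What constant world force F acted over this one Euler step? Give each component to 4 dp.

velocity change Δv = (-0.02400000, -0.03000000, -0.03200000)
applied force F = (-2.4000, -3.0000, -3.2000)

F = (-2.4000, -3.0000, -3.2000)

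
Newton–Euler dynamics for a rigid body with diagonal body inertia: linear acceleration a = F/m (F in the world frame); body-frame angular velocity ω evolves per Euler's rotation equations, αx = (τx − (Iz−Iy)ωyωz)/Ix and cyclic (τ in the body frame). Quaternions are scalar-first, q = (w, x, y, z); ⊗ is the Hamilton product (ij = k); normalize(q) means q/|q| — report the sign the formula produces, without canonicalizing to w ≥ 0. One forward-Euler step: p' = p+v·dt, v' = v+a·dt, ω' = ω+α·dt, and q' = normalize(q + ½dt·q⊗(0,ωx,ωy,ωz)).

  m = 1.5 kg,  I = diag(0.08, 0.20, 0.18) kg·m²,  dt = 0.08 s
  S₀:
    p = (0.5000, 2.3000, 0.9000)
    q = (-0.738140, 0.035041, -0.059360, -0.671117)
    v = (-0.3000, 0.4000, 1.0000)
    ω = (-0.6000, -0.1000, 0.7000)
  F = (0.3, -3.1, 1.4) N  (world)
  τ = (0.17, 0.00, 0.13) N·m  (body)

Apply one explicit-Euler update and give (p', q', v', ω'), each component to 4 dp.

p' = (0.4760, 2.3320, 0.9800)
q' = (-0.7183, 0.0484, -0.0413, -0.6929)
v' = (-0.2840, 0.2347, 1.0747)
ω' = (-0.4314, -0.1168, 0.7546)

p' = p + v·dt = (0.4760, 2.3320, 0.9800)
v' = v + a·dt = (-0.2840, 0.2347, 1.0747)
α = I⁻¹(τ − ω×Iω) = (2.1075, -0.2100, 0.6822)
new body rate ω' = (-0.4314, -0.1168, 0.7546)
q⊗(0,ω) = (0.4848705, 0.3342203, 0.4519555, -0.5558181)
q + ½dt·q⊗(0,ω), renormalized = (-0.7183, 0.0484, -0.0413, -0.6929)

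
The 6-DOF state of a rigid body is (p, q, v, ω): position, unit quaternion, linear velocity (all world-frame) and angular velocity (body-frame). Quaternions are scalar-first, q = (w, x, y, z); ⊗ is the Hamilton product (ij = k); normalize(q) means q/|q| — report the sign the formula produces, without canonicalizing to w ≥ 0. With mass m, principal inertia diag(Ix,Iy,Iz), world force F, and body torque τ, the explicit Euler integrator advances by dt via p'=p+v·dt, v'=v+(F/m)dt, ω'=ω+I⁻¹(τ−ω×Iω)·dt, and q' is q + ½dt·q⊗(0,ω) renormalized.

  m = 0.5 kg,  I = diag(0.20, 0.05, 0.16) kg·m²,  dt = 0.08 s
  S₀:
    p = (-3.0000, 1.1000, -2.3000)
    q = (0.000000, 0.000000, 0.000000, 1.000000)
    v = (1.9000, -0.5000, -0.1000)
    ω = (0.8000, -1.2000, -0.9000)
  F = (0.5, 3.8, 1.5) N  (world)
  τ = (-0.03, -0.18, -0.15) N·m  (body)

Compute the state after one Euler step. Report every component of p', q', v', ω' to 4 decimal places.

p' = (-2.8480, 1.0600, -2.3080)
q' = (0.0359, 0.0479, 0.0319, 0.9977)
v' = (1.9800, 0.1080, 0.1400)
ω' = (0.7405, -1.4419, -1.0470)

α = I⁻¹(τ − ω×Iω) = (-0.7440, -3.0240, -1.8375)
ω + α·dt = (0.7405, -1.4419, -1.0470)
Hamilton product q⊗(0,ω) = (0.9000000, 1.2000000, 0.8000000, 0.0000000)
q' = normalize(q + ½dt·q⊗(0,ω)) = (0.0359, 0.0479, 0.0319, 0.9977)
linear accel F/m = (1.0000, 7.6000, 3.0000)
p' = p + v·dt = (-2.8480, 1.0600, -2.3080)
v' = v + a·dt = (1.9800, 0.1080, 0.1400)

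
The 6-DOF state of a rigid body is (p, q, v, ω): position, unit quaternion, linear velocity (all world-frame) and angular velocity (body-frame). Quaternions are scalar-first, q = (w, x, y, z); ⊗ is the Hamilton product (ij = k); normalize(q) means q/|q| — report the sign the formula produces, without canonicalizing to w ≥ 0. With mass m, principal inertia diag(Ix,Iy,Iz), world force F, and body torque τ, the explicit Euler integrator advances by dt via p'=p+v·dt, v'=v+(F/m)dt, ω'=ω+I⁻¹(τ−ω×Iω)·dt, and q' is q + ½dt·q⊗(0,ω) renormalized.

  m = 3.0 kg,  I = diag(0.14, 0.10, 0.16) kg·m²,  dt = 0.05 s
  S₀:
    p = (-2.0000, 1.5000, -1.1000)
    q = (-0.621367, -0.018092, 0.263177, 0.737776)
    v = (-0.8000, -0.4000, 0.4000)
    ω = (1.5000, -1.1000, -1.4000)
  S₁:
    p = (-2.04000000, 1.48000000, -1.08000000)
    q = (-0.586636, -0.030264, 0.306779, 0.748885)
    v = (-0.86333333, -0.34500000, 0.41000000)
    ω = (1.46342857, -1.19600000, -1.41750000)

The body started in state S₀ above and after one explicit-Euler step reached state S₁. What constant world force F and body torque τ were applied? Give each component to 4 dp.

v₁ − v₀ = (-0.06333333, 0.05500000, 0.01000000)
m·(v₁−v₀)/dt = (-3.8000, 3.3000, 0.6000)
Δω = ω₁−ω₀ = (-0.03657143, -0.09600000, -0.01750000)
applied torque τ = (-0.0100, -0.1500, 0.0100)

F = (-3.8000, 3.3000, 0.6000)
τ = (-0.0100, -0.1500, 0.0100)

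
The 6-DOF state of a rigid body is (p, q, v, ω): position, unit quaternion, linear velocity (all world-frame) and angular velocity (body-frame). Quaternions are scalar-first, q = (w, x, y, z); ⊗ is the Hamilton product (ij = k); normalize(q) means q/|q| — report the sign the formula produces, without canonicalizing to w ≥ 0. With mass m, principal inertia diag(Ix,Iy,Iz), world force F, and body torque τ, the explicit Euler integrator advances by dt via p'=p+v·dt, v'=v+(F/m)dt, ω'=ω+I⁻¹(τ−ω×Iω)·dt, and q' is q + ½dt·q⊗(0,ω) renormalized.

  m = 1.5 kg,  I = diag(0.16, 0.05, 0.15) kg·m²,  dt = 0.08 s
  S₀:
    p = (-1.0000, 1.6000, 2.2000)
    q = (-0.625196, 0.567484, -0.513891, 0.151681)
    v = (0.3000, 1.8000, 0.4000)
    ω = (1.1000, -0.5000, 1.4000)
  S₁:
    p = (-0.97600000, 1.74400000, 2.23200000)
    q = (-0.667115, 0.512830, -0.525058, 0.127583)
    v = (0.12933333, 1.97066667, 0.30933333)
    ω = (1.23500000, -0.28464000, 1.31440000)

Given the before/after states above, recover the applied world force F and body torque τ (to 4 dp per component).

Δv = v₁−v₀ = (-0.17066667, 0.17066667, -0.09066667)
applied force F = (-3.2000, 3.2000, -1.7000)
rate change Δω = (0.13500000, 0.21536000, -0.08560000)
applied torque τ = (0.2000, 0.1500, -0.1000)

F = (-3.2000, 3.2000, -1.7000)
τ = (0.2000, 0.1500, -0.1000)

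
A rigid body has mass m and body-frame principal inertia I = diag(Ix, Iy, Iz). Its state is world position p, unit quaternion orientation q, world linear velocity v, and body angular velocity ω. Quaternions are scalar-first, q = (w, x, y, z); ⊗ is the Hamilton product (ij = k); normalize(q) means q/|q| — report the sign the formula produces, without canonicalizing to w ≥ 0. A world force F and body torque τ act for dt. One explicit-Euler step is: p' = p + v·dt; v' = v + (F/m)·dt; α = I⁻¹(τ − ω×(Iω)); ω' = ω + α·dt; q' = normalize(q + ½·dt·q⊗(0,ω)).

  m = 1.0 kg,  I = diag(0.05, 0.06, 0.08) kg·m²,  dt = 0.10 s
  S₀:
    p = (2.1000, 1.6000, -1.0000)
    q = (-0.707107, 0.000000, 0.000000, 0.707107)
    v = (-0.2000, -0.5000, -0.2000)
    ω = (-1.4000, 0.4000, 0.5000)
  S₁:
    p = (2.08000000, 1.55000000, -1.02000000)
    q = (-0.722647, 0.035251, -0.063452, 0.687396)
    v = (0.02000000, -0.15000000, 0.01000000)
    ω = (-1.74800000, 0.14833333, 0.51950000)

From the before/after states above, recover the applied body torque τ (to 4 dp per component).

Δω = ω₁−ω₀ = (-0.34800000, -0.25166667, 0.01950000)
I·α + gyro = (-0.1700, -0.1300, 0.0100)

τ = (-0.1700, -0.1300, 0.0100)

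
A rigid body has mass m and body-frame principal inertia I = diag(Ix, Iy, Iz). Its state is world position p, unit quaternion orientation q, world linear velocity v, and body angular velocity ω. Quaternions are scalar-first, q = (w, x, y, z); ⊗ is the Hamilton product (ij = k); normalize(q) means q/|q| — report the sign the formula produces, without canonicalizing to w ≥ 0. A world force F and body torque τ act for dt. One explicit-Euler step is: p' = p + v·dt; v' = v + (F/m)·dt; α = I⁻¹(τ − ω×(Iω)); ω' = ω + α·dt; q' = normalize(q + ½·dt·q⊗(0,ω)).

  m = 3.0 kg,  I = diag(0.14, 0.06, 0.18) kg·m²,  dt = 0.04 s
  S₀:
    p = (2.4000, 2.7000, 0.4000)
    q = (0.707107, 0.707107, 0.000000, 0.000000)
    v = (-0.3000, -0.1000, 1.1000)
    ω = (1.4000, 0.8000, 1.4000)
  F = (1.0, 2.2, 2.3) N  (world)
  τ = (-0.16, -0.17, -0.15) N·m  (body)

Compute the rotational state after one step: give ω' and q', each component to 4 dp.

ω' = (1.3159, 0.7389, 1.3866)
q' = (0.6867, 0.7262, -0.0085, 0.0311)

precession coupling ω×(Iω) = (0.1344, -0.0784, -0.0896)
angular accel α = (-2.1029, -1.5267, -0.3356)
new body rate ω' = (1.3159, 0.7389, 1.3866)
q⊗(0,ω) = (-0.9899498, 0.9899498, -0.4242642, 1.5556354)
updated quaternion q' = (0.6867, 0.7262, -0.0085, 0.0311)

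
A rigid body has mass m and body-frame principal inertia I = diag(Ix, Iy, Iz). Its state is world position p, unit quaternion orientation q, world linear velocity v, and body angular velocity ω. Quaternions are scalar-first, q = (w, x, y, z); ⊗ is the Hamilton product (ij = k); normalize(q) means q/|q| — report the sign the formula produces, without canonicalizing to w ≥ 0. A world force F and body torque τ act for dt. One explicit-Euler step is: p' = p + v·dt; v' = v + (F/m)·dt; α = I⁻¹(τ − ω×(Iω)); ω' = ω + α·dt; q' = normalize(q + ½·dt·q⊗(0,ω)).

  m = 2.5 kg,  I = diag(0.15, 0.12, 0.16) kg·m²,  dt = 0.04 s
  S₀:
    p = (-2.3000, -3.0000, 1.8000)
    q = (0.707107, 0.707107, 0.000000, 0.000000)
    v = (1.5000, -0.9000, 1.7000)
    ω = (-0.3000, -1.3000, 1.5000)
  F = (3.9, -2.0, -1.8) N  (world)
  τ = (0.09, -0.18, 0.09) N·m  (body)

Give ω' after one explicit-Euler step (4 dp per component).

ω×(Iω) gyroscopic = (-0.0780, 0.0045, -0.0117)
α = I⁻¹(τ − ω×Iω) = (1.1200, -1.5375, 0.6356)
ω' = ω + α·dt = (-0.2552, -1.3615, 1.5254)

ω' = (-0.2552, -1.3615, 1.5254)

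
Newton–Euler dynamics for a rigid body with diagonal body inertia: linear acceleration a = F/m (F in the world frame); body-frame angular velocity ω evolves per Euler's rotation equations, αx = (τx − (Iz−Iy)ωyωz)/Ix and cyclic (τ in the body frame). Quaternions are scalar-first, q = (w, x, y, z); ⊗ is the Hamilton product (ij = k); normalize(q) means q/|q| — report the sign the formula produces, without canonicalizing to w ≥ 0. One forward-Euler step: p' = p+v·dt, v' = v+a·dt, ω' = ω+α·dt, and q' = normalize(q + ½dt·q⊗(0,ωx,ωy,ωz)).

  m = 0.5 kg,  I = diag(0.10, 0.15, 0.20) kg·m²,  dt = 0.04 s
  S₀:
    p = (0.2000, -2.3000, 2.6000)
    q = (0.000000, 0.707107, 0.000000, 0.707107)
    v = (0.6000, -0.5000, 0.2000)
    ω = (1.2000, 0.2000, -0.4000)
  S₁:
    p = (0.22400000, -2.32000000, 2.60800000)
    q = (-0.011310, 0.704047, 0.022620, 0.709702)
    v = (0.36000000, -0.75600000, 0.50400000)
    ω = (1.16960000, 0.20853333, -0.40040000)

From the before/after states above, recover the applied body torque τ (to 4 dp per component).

τ = (-0.0800, 0.0800, 0.0100)

Δω = ω₁−ω₀ = (-0.03040000, 0.00853333, -0.00040000)
I·α + gyro = (-0.0800, 0.0800, 0.0100)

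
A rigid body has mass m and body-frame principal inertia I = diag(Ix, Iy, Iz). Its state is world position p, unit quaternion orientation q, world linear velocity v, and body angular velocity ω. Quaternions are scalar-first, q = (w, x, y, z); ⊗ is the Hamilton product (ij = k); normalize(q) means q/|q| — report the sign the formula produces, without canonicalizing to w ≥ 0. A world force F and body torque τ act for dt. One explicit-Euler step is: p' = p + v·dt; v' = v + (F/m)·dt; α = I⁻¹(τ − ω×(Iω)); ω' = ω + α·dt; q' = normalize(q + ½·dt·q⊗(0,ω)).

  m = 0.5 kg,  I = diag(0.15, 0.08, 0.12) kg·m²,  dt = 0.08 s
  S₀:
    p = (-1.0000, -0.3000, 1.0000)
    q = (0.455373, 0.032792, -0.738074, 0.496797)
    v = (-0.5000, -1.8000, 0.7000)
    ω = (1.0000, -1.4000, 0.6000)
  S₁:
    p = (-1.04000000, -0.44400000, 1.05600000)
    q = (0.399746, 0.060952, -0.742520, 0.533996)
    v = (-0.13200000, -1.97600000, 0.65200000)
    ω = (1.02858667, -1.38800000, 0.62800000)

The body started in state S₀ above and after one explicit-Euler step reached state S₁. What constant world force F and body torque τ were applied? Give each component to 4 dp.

F = (2.3000, -1.1000, -0.3000)
τ = (0.0200, 0.0300, 0.1400)

rate change Δω = (0.02858667, 0.01200000, 0.02800000)
applied torque τ = (0.0200, 0.0300, 0.1400)
Δv = v₁−v₀ = (0.36800000, -0.17600000, -0.04800000)
applied force F = (2.3000, -1.1000, -0.3000)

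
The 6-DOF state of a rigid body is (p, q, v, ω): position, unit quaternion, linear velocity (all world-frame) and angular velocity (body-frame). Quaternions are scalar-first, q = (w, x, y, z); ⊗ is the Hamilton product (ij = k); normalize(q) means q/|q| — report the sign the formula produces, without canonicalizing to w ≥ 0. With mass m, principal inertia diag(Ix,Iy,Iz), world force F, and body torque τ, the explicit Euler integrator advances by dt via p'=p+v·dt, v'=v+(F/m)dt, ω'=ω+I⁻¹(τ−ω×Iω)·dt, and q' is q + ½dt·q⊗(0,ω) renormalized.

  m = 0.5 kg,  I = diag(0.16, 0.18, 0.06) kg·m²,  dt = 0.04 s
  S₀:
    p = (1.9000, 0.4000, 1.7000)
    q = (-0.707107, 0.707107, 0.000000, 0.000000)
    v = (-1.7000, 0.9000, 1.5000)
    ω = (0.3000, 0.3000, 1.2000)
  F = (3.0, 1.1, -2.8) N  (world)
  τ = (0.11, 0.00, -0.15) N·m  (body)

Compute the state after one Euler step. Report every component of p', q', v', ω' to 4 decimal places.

p + v·dt = (1.8320, 0.4360, 1.7600)
v + (F/m)dt = (-1.4600, 0.9880, 1.2760)
angular accel α = (0.9575, -0.2000, -2.5300)
ω + α·dt = (0.3383, 0.2920, 1.0988)
q⊗(0,ω) = (-0.2121321, -0.2121321, -1.0606605, -0.6363963)
updated quaternion q' = (-0.7111, 0.7026, -0.0212, -0.0127)

p' = (1.8320, 0.4360, 1.7600)
q' = (-0.7111, 0.7026, -0.0212, -0.0127)
v' = (-1.4600, 0.9880, 1.2760)
ω' = (0.3383, 0.2920, 1.0988)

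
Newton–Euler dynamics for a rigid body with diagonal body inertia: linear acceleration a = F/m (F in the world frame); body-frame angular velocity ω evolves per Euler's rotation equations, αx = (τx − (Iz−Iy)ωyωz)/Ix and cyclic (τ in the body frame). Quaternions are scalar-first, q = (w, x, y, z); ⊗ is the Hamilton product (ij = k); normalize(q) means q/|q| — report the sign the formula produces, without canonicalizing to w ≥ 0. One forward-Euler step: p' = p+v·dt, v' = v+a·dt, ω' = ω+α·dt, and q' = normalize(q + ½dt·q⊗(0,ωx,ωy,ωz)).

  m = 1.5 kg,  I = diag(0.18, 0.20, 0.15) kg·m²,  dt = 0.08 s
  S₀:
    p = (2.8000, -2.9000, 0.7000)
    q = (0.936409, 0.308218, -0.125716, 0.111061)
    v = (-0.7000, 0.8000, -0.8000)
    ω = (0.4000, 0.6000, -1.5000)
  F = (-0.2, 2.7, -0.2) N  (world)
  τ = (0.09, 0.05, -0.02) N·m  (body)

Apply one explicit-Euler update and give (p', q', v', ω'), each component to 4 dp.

ω×(Iω) gyroscopic = (0.0450, -0.0180, 0.0048)
α = I⁻¹(τ − ω×Iω) = (0.2500, 0.3400, -0.1653)
ω + α·dt = (0.4200, 0.6272, -1.5132)
2q̇ = q⊗(0,ω) = (0.1187339, 0.4965010, 1.0685968, -1.1693963)
q + ½dt·q⊗(0,ω), renormalized = (0.9391, 0.3274, -0.0828, 0.0641)
p' = p + v·dt = (2.7440, -2.8360, 0.6360)
v + (F/m)dt = (-0.7107, 0.9440, -0.8107)

p' = (2.7440, -2.8360, 0.6360)
q' = (0.9391, 0.3274, -0.0828, 0.0641)
v' = (-0.7107, 0.9440, -0.8107)
ω' = (0.4200, 0.6272, -1.5132)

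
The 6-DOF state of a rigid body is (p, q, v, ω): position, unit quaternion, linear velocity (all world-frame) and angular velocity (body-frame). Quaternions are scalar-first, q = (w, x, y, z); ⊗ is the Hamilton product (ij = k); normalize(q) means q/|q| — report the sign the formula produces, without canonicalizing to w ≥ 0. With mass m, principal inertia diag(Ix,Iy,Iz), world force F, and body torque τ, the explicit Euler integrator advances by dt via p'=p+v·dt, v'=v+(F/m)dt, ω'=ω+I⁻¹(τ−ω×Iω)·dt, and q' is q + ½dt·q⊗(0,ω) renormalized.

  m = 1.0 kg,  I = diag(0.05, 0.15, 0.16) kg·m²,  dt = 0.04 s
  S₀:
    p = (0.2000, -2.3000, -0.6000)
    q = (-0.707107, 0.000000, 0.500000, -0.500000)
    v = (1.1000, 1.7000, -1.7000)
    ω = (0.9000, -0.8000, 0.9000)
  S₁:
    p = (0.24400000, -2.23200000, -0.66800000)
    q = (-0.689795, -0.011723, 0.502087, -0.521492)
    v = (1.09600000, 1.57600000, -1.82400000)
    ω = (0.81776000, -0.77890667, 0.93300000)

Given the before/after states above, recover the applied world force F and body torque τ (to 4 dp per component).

F = (-0.1000, -3.1000, -3.1000)
τ = (-0.1100, -0.0100, 0.0600)

Δv = v₁−v₀ = (-0.00400000, -0.12400000, -0.12400000)
applied force F = (-0.1000, -3.1000, -3.1000)
Δω = ω₁−ω₀ = (-0.08224000, 0.02109333, 0.03300000)
τ = I·(Δω/dt) + ω₀×(Iω₀) = (-0.1100, -0.0100, 0.0600)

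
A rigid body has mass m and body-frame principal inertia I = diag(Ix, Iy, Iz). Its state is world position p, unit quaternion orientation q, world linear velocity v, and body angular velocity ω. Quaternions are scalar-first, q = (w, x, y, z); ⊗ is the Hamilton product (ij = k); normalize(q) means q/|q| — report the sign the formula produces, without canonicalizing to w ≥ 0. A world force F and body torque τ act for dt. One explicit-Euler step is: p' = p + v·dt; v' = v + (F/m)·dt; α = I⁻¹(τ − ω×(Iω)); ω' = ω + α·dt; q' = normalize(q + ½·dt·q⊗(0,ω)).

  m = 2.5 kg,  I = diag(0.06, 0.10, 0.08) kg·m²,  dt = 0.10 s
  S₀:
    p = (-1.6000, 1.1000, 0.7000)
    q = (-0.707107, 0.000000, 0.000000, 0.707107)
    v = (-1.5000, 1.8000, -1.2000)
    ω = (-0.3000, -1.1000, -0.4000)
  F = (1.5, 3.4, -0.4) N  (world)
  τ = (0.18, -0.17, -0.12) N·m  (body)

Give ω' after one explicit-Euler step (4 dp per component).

ω×(Iω) gyroscopic = (-0.0088, -0.0024, 0.0132)
angular accel α = (3.1467, -1.6760, -1.6650)
ω' = ω + α·dt = (0.0147, -1.2676, -0.5665)

ω' = (0.0147, -1.2676, -0.5665)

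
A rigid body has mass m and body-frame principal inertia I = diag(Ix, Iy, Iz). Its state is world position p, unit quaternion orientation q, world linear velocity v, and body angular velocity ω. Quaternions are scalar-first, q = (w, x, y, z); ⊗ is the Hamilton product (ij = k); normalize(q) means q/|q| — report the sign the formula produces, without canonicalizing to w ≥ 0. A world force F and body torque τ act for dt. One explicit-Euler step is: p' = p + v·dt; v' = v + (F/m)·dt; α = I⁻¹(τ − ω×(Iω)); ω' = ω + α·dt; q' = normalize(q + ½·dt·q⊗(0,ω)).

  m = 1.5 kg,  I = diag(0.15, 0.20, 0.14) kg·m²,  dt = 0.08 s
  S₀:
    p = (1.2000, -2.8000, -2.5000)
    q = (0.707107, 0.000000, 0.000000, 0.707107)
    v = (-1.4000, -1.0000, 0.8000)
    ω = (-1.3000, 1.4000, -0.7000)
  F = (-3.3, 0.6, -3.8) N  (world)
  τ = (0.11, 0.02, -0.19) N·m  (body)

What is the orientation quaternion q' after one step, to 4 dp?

q⊗(0,ω) = (0.4949749, -1.9091889, 0.0707107, -0.4949749)
q + ½dt·q⊗(0,ω), renormalized = (0.7245, -0.0761, 0.0028, 0.6850)

q' = (0.7245, -0.0761, 0.0028, 0.6850)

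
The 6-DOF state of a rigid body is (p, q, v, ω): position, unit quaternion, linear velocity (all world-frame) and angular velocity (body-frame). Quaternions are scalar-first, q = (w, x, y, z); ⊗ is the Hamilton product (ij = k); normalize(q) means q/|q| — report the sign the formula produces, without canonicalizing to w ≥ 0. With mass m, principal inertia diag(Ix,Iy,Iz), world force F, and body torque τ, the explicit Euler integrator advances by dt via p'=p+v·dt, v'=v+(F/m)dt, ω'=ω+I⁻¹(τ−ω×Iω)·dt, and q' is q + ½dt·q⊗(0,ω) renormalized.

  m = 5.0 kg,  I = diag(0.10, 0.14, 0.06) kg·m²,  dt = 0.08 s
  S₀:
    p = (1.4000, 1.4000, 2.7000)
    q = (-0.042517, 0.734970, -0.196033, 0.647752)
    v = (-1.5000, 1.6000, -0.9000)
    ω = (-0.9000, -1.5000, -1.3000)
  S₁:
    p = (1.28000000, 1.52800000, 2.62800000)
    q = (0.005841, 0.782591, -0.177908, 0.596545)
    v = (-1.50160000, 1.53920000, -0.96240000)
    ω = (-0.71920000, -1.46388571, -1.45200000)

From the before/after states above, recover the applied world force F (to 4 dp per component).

v₁ − v₀ = (-0.00160000, -0.06080000, -0.06240000)
applied force F = (-0.1000, -3.8000, -3.9000)

F = (-0.1000, -3.8000, -3.9000)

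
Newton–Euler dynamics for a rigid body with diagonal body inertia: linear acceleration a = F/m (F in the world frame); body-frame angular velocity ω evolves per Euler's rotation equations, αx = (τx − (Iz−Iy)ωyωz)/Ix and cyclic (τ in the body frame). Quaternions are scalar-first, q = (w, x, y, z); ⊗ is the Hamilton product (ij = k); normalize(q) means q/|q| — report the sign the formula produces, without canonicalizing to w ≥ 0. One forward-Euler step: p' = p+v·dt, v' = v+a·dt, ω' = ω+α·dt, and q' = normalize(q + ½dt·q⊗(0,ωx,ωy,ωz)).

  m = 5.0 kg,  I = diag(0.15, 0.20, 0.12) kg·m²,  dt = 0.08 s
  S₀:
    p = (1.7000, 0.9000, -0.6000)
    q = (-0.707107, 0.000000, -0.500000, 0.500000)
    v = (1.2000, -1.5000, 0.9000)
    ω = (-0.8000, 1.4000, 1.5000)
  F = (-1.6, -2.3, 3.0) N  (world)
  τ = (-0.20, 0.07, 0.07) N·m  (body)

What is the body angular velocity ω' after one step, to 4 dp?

α = I⁻¹(τ − ω×Iω) = (-0.2133, 0.5300, 1.0500)
ω + α·dt = (-0.8171, 1.4424, 1.5840)

ω' = (-0.8171, 1.4424, 1.5840)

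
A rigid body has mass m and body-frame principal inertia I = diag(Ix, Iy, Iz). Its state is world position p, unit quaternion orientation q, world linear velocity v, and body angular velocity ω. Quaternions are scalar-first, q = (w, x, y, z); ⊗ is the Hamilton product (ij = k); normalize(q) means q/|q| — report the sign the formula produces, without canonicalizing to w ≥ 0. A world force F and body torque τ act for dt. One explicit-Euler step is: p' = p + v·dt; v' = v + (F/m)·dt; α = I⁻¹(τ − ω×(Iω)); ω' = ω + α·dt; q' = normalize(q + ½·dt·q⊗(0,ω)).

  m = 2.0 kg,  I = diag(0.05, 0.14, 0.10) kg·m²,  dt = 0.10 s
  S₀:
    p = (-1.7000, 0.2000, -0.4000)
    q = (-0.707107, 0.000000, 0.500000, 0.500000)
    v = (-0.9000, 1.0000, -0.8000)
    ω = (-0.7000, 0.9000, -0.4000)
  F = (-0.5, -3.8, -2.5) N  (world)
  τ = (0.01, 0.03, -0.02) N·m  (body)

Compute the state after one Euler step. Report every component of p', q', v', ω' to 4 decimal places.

p' = (-1.7900, 0.3000, -0.4800)
q' = (-0.7183, -0.0077, 0.4499, 0.5307)
v' = (-0.9250, 0.8100, -0.9250)
ω' = (-0.7088, 0.9314, -0.3633)

ω×(Iω) gyroscopic = (0.0144, -0.0140, -0.0567)
α = I⁻¹(τ − ω×Iω) = (-0.0880, 0.3143, 0.3670)
new body rate ω' = (-0.7088, 0.9314, -0.3633)
q⊗(0,ω) = (-0.2500000, -0.1550251, -0.9863963, 0.6328428)
q + ½dt·q⊗(0,ω), renormalized = (-0.7183, -0.0077, 0.4499, 0.5307)
p' = p + v·dt = (-1.7900, 0.3000, -0.4800)
v' = v + a·dt = (-0.9250, 0.8100, -0.9250)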